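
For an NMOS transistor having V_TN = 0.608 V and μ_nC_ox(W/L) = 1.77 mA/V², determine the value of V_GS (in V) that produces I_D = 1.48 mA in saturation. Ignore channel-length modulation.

In saturation I_D = ½ k_n (V_GS − V_TN)², so V_GS − V_TN = √(2 I_D / k_n) = √(2 × 1.48 / 1.77) = 1.29 V.
V_GS = 0.608 + 1.29 = 1.9 V.

V_GS = 1.90 V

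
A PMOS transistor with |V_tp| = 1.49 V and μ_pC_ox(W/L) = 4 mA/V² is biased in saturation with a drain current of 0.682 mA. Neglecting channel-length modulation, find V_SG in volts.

In saturation I_D = ½ k_p (V_SG − |V_tp|)², so V_SG − |V_tp| = √(2 I_D / k_p) = √(2 × 0.682 / 4) = 0.584 V.
V_SG = 1.49 + 0.584 = 2.07 V.

V_SG = 2.07 V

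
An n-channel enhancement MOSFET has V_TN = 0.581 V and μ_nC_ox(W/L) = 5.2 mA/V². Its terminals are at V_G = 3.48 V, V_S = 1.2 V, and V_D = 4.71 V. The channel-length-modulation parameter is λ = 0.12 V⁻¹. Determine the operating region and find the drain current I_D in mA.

Saturation; I_D = 10.7 mA

V_GS = V_G − V_S = 3.48 − 1.2 = 2.28 V; V_DS = V_D − V_S = 4.71 − 1.2 = 3.51 V.
V_ov = V_GS − V_TN = 2.28 − 0.581 = 1.7 V.
Since V_DS = 3.51 V ≥ V_ov = 1.7 V, the device is in saturation.
I_D = ½ k_n V_ov² (1 + λ V_DS) = 0.5 × 5.2 × 1.7² × (1 + 0.12 × 3.51) = 10.7 mA.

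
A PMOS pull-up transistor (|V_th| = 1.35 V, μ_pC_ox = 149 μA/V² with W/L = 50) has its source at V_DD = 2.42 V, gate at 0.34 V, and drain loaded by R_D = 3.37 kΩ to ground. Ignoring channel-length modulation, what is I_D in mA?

V_SG = V_DD − V_G = 2.42 − 0.34 = 2.08 V, so V_ov = 2.08 − 1.35 = 0.73 V.
k_p = μ_pC_ox · (W/L) = 7.45 mA/V².
Assume saturation: I_D = ½ k_p V_ov² = 0.5 × 7.45 × 0.73² = 1.99 mA, giving V_SD = V_DD − I_D R_D = 2.42 − 1.99 × 3.37 = -4.27 V.
But -4.27 V < V_ov = 0.73 V, so the device is actually in triode.
In triode I_D = k_p[V_ov V_SD − ½ V_SD²] and I_D = (V_DD − V_SD)/R_D. Equating: 12.6 V_SD² − 19.33 V_SD + 2.42 = 0, giving V_SD = 0.137 V (the root below V_ov).
I_D = (2.42 − 0.137) / 3.37 = 0.677 mA.

I_D = 0.677 mA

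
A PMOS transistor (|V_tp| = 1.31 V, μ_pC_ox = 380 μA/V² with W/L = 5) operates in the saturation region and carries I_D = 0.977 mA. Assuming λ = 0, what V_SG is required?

k_p = μ_pC_ox · (W/L) = 1.9 mA/V².
In saturation I_D = ½ k_p (V_SG − |V_tp|)², so V_SG − |V_tp| = √(2 I_D / k_p) = √(2 × 0.977 / 1.9) = 1.01 V.
V_SG = 1.31 + 1.01 = 2.32 V.

V_SG = 2.32 V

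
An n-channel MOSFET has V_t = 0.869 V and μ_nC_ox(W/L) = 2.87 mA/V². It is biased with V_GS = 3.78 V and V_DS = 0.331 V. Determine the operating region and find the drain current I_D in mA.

Triode; I_D = 2.61 mA

V_ov = V_GS − V_t = 3.78 − 0.869 = 2.91 V.
Since V_DS = 0.331 V < V_ov = 2.91 V, the device is in the triode region.
I_D = k_n [V_ov · V_DS − ½ V_DS²] = 2.87 × [2.91 × 0.331 − 0.5 × 0.331²] = 2.61 mA.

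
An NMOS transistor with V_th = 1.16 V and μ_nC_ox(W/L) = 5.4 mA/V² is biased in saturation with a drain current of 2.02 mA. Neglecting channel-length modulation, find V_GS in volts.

V_GS = 2.02 V

In saturation I_D = ½ k_n (V_GS − V_th)², so V_GS − V_th = √(2 I_D / k_n) = √(2 × 2.02 / 5.4) = 0.865 V.
V_GS = 1.16 + 0.865 = 2.02 V.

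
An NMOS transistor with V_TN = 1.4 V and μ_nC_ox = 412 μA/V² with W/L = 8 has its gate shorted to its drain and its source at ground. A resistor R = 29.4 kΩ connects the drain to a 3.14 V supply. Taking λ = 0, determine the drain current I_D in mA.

With gate tied to drain, V_GS = V_DS ≥ V_GS − V_TN, so the device is in saturation.
k_n = μ_nC_ox · (W/L) = 3.296 mA/V².
KCL at the drain: ½ k_n (V_GS − V_TN)² = (V_DD − V_GS)/R.
Let x = V_GS − 1.4. Then 48.5 x² + x − 1.74 = 0, giving x = 0.179 V (positive root), so V_GS = 1.58 V.
I_D = (V_DD − V_GS)/R = (3.14 − 1.58) / 29.4 = 0.0531 mA.

I_D = 0.0531 mA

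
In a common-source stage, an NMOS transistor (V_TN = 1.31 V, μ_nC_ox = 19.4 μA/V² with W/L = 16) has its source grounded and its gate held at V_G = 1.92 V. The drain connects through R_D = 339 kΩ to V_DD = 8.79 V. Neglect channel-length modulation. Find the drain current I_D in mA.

I_D = 0.0255 mA

V_GS = V_G = 1.92 V, so V_ov = 1.92 − 1.31 = 0.61 V.
k_n = μ_nC_ox · (W/L) = 0.3104 mA/V².
Assume saturation: I_D = ½ k_n V_ov² = 0.5 × 0.3104 × 0.61² = 0.0577 mA, giving V_DS = V_DD − I_D R_D = 8.79 − 0.0577 × 339 = -10.8 V.
But -10.8 V < V_ov = 0.61 V, so the device is actually in triode.
In triode I_D = k_n[V_ov V_DS − ½ V_DS²] and I_D = (V_DD − V_DS)/R_D. Equating: 52.6 V_DS² − 65.19 V_DS + 8.79 = 0, giving V_DS = 0.154 V (the root below V_ov).
I_D = (8.79 − 0.154) / 339 = 0.0255 mA.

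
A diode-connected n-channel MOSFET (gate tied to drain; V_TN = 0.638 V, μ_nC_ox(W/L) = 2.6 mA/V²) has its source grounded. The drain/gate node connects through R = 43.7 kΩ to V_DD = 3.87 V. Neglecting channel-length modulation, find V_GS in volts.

With gate tied to drain, V_GS = V_DS ≥ V_GS − V_TN, so the device is in saturation.
KCL at the drain: ½ k_n (V_GS − V_TN)² = (V_DD − V_GS)/R.
Let x = V_GS − 0.638. Then 56.8 x² + x − 3.232 = 0, giving x = 0.23 V (positive root), so V_GS = 0.868 V.
I_D = (V_DD − V_GS)/R = (3.87 − 0.868) / 43.7 = 0.0687 mA.

V_GS = 0.868 V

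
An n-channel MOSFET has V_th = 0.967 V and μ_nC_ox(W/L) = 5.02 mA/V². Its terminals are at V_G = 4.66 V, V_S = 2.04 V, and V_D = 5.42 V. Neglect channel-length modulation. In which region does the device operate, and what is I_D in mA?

V_GS = V_G − V_S = 4.66 − 2.04 = 2.62 V; V_DS = V_D − V_S = 5.42 − 2.04 = 3.38 V.
V_ov = V_GS − V_th = 2.62 − 0.967 = 1.65 V.
Since V_DS = 3.38 V ≥ V_ov = 1.65 V, the device is in saturation.
I_D = ½ k_n V_ov² = 0.5 × 5.02 × 1.65² = 6.86 mA.

Saturation; I_D = 6.86 mA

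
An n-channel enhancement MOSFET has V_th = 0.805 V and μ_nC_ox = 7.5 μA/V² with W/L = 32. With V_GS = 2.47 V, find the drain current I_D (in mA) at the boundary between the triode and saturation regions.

At the boundary V_DS = V_ov = V_GS − V_th = 2.47 − 0.805 = 1.67 V.
k_n = μ_nC_ox · (W/L) = 0.24 mA/V².
I_D = ½ k_n V_ov² = 0.5 × 0.24 × 1.67² = 0.333 mA.

I_D = 0.333 mA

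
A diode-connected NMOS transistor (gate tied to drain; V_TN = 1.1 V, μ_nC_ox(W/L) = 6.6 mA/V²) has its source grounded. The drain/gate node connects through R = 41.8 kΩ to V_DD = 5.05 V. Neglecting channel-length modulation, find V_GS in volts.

With gate tied to drain, V_GS = V_DS ≥ V_GS − V_TN, so the device is in saturation.
KCL at the drain: ½ k_n (V_GS − V_TN)² = (V_DD − V_GS)/R.
Let x = V_GS − 1.1. Then 138 x² + x − 3.95 = 0, giving x = 0.166 V (positive root), so V_GS = 1.27 V.
I_D = (V_DD − V_GS)/R = (5.05 − 1.27) / 41.8 = 0.0905 mA.

V_GS = 1.27 V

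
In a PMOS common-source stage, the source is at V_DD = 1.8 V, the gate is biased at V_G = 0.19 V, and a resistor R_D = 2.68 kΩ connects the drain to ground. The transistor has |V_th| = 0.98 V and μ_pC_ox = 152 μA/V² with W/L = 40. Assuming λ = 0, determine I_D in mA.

I_D = 0.603 mA

V_SG = V_DD − V_G = 1.8 − 0.19 = 1.61 V, so V_ov = 1.61 − 0.98 = 0.63 V.
k_p = μ_pC_ox · (W/L) = 6.08 mA/V².
Assume saturation: I_D = ½ k_p V_ov² = 0.5 × 6.08 × 0.63² = 1.21 mA, giving V_SD = V_DD − I_D R_D = 1.8 − 1.21 × 2.68 = -1.43 V.
But -1.43 V < V_ov = 0.63 V, so the device is actually in triode.
In triode I_D = k_p[V_ov V_SD − ½ V_SD²] and I_D = (V_DD − V_SD)/R_D. Equating: 8.15 V_SD² − 11.27 V_SD + 1.8 = 0, giving V_SD = 0.184 V (the root below V_ov).
I_D = (1.8 − 0.184) / 2.68 = 0.603 mA.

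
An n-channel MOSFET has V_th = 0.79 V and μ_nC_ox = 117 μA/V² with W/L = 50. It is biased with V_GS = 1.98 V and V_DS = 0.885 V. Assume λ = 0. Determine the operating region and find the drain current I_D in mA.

Triode; I_D = 3.87 mA

k_n = μ_nC_ox · (W/L) = 5.85 mA/V².
V_ov = V_GS − V_th = 1.98 − 0.79 = 1.19 V.
Since V_DS = 0.885 V < V_ov = 1.19 V, the device is in the triode region.
I_D = k_n [V_ov · V_DS − ½ V_DS²] = 5.85 × [1.19 × 0.885 − 0.5 × 0.885²] = 3.87 mA.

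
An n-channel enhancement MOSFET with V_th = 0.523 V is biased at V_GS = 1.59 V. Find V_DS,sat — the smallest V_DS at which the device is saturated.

The boundary between triode and saturation is V_DS = V_GS − V_th = V_ov.
V_ov = 1.59 − 0.523 = 1.07 V.

V_DS,sat = 1.07 V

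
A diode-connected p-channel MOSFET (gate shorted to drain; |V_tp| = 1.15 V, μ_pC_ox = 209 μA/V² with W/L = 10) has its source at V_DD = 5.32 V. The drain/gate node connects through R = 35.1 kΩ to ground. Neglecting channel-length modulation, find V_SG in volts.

V_SG = 1.47 V

With gate tied to drain, V_SG = V_SD ≥ V_SG − |V_tp|, so the device is in saturation.
k_p = μ_pC_ox · (W/L) = 2.09 mA/V².
KCL at the drain: ½ k_p (V_SG − |V_tp|)² = (V_DD − V_SG)/R.
Let x = V_SG − 1.15. Then 36.7 x² + x − 4.17 = 0, giving x = 0.324 V (positive root), so V_SG = 1.47 V.
I_D = (V_DD − V_SG)/R = (5.32 − 1.47) / 35.1 = 0.11 mA.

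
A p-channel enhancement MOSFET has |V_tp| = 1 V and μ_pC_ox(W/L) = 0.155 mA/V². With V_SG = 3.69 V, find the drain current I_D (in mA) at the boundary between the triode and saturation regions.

I_D = 0.561 mA

At the boundary V_SD = V_ov = V_SG − |V_tp| = 3.69 − 1 = 2.69 V.
I_D = ½ k_p V_ov² = 0.5 × 0.155 × 2.69² = 0.561 mA.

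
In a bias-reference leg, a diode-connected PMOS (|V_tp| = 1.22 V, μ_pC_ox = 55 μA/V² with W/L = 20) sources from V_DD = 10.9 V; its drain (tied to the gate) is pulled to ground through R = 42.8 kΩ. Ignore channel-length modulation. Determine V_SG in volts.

V_SG = 1.84 V

With gate tied to drain, V_SG = V_SD ≥ V_SG − |V_tp|, so the device is in saturation.
k_p = μ_pC_ox · (W/L) = 1.1 mA/V².
KCL at the drain: ½ k_p (V_SG − |V_tp|)² = (V_DD − V_SG)/R.
Let x = V_SG − 1.22. Then 23.5 x² + x − 9.68 = 0, giving x = 0.62 V (positive root), so V_SG = 1.84 V.
I_D = (V_DD − V_SG)/R = (10.9 − 1.84) / 42.8 = 0.212 mA.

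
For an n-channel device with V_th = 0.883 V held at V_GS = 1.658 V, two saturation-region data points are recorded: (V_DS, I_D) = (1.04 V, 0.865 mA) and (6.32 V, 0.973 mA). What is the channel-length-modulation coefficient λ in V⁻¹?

With V_GS fixed, I_D ∝ (1 + λ V_DS) in saturation, so I_D2/I_D1 = (1 + λ V_DS2)/(1 + λ V_DS1).
0.973/0.865 = 1.125 = (1 + 6.32 λ)/(1 + 1.04 λ).
Solving: λ (I_D1 V_DS2 − I_D2 V_DS1) = I_D2 − I_D1, so λ = (0.973 − 0.865) / (0.865 × 6.32 − 0.973 × 1.04) = 0.108 / 4.45 = 0.0242 V⁻¹.

λ = 0.0242 V⁻¹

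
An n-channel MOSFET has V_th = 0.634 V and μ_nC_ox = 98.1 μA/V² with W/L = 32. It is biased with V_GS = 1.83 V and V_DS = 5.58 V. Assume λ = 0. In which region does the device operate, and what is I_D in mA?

Saturation; I_D = 2.25 mA

k_n = μ_nC_ox · (W/L) = 3.139 mA/V².
V_ov = V_GS − V_th = 1.83 − 0.634 = 1.2 V.
Since V_DS = 5.58 V ≥ V_ov = 1.2 V, the device is in saturation.
I_D = ½ k_n V_ov² = 0.5 × 3.139 × 1.2² = 2.25 mA.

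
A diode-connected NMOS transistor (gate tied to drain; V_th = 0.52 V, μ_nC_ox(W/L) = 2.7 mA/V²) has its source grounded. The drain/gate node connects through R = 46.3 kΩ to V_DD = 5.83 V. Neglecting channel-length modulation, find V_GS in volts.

With gate tied to drain, V_GS = V_DS ≥ V_GS − V_th, so the device is in saturation.
KCL at the drain: ½ k_n (V_GS − V_th)² = (V_DD − V_GS)/R.
Let x = V_GS − 0.52. Then 62.5 x² + x − 5.31 = 0, giving x = 0.284 V (positive root), so V_GS = 0.804 V.
I_D = (V_DD − V_GS)/R = (5.83 − 0.804) / 46.3 = 0.109 mA.

V_GS = 0.804 V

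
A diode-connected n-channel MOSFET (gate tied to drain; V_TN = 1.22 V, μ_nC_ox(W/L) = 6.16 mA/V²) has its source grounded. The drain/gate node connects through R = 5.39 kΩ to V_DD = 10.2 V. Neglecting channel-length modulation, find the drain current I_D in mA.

With gate tied to drain, V_GS = V_DS ≥ V_GS − V_TN, so the device is in saturation.
KCL at the drain: ½ k_n (V_GS − V_TN)² = (V_DD − V_GS)/R.
Let x = V_GS − 1.22. Then 16.6 x² + x − 8.98 = 0, giving x = 0.706 V (positive root), so V_GS = 1.93 V.
I_D = (V_DD − V_GS)/R = (10.2 − 1.93) / 5.39 = 1.54 mA.

I_D = 1.54 mA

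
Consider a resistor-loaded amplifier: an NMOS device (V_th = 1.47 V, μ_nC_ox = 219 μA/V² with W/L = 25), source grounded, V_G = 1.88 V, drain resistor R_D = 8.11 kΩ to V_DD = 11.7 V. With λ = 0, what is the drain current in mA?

V_GS = V_G = 1.88 V, so V_ov = 1.88 − 1.47 = 0.41 V.
k_n = μ_nC_ox · (W/L) = 5.475 mA/V².
Assume saturation: I_D = ½ k_n V_ov² = 0.5 × 5.475 × 0.41² = 0.46 mA, giving V_DS = V_DD − I_D R_D = 11.7 − 0.46 × 8.11 = 7.97 V.
V_DS = 7.97 V ≥ V_ov = 0.41 V, confirming saturation.

I_D = 0.460 mA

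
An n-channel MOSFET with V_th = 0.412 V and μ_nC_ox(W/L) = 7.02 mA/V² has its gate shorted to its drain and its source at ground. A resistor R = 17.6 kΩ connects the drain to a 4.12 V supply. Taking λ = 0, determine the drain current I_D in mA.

With gate tied to drain, V_GS = V_DS ≥ V_GS − V_th, so the device is in saturation.
KCL at the drain: ½ k_n (V_GS − V_th)² = (V_DD − V_GS)/R.
Let x = V_GS − 0.412. Then 61.8 x² + x − 3.708 = 0, giving x = 0.237 V (positive root), so V_GS = 0.649 V.
I_D = (V_DD − V_GS)/R = (4.12 − 0.649) / 17.6 = 0.197 mA.

I_D = 0.197 mA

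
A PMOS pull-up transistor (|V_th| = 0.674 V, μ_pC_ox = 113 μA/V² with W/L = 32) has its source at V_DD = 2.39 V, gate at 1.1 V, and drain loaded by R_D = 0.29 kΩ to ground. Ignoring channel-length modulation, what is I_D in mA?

I_D = 0.686 mA

V_SG = V_DD − V_G = 2.39 − 1.1 = 1.29 V, so V_ov = 1.29 − 0.674 = 0.616 V.
k_p = μ_pC_ox · (W/L) = 3.616 mA/V².
Assume saturation: I_D = ½ k_p V_ov² = 0.5 × 3.616 × 0.616² = 0.686 mA, giving V_SD = V_DD − I_D R_D = 2.39 − 0.686 × 0.29 = 2.19 V.
V_SD = 2.19 V ≥ V_ov = 0.616 V, confirming saturation.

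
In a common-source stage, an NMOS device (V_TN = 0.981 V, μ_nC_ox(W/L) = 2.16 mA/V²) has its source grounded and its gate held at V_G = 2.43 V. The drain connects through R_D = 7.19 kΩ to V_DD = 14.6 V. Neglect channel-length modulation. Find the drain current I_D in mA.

I_D = 1.91 mA

V_GS = V_G = 2.43 V, so V_ov = 2.43 − 0.981 = 1.45 V.
Assume saturation: I_D = ½ k_n V_ov² = 0.5 × 2.16 × 1.45² = 2.27 mA, giving V_DS = V_DD − I_D R_D = 14.6 − 2.27 × 7.19 = -1.7 V.
But -1.7 V < V_ov = 1.45 V, so the device is actually in triode.
In triode I_D = k_n[V_ov V_DS − ½ V_DS²] and I_D = (V_DD − V_DS)/R_D. Equating: 7.77 V_DS² − 23.5 V_DS + 14.6 = 0, giving V_DS = 0.873 V (the root below V_ov).
I_D = (14.6 − 0.873) / 7.19 = 1.91 mA.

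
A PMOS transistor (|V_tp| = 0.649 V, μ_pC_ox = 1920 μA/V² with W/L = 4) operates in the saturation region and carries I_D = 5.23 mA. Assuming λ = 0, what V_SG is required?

V_SG = 1.82 V

k_p = μ_pC_ox · (W/L) = 7.68 mA/V².
In saturation I_D = ½ k_p (V_SG − |V_tp|)², so V_SG − |V_tp| = √(2 I_D / k_p) = √(2 × 5.23 / 7.68) = 1.17 V.
V_SG = 0.649 + 1.17 = 1.82 V.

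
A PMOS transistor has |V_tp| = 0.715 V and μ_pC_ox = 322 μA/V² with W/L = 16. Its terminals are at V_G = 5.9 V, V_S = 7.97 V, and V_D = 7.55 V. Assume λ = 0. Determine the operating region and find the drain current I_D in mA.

V_SG = V_S − V_G = 7.97 − 5.9 = 2.07 V; V_SD = V_S − V_D = 7.97 − 7.55 = 0.42 V.
k_p = μ_pC_ox · (W/L) = 5.152 mA/V².
V_ov = V_SG − |V_tp| = 2.07 − 0.715 = 1.35 V.
Since V_SD = 0.42 V < V_ov = 1.35 V, the device is in the triode region.
I_D = k_p [V_ov · V_SD − ½ V_SD²] = 5.152 × [1.35 × 0.42 − 0.5 × 0.42²] = 2.48 mA.

Triode; I_D = 2.48 mA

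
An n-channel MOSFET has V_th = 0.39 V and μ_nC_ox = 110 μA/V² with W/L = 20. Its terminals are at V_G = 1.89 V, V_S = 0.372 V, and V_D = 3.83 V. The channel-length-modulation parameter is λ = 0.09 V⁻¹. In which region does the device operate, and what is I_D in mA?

V_GS = V_G − V_S = 1.89 − 0.372 = 1.52 V; V_DS = V_D − V_S = 3.83 − 0.372 = 3.46 V.
k_n = μ_nC_ox · (W/L) = 2.2 mA/V².
V_ov = V_GS − V_th = 1.52 − 0.39 = 1.13 V.
Since V_DS = 3.46 V ≥ V_ov = 1.13 V, the device is in saturation.
I_D = ½ k_n V_ov² (1 + λ V_DS) = 0.5 × 2.2 × 1.13² × (1 + 0.09 × 3.46) = 1.84 mA.

Saturation; I_D = 1.84 mA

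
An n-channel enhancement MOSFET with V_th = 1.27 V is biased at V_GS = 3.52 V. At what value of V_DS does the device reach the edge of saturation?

The boundary between triode and saturation is V_DS = V_GS − V_th = V_ov.
V_ov = 3.52 − 1.27 = 2.25 V.

V_DS,sat = 2.25 V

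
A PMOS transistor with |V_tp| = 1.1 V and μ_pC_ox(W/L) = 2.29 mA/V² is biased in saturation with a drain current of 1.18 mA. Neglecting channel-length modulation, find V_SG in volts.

In saturation I_D = ½ k_p (V_SG − |V_tp|)², so V_SG − |V_tp| = √(2 I_D / k_p) = √(2 × 1.18 / 2.29) = 1.02 V.
V_SG = 1.1 + 1.02 = 2.12 V.

V_SG = 2.12 V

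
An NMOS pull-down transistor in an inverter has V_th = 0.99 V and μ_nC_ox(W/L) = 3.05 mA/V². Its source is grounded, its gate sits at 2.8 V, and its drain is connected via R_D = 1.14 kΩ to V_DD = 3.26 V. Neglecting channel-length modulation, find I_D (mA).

V_GS = V_G = 2.8 V, so V_ov = 2.8 − 0.99 = 1.81 V.
Assume saturation: I_D = ½ k_n V_ov² = 0.5 × 3.05 × 1.81² = 5 mA, giving V_DS = V_DD − I_D R_D = 3.26 − 5 × 1.14 = -2.44 V.
But -2.44 V < V_ov = 1.81 V, so the device is actually in triode.
In triode I_D = k_n[V_ov V_DS − ½ V_DS²] and I_D = (V_DD − V_DS)/R_D. Equating: 1.74 V_DS² − 7.293 V_DS + 3.26 = 0, giving V_DS = 0.509 V (the root below V_ov).
I_D = (3.26 − 0.509) / 1.14 = 2.41 mA.

I_D = 2.41 mA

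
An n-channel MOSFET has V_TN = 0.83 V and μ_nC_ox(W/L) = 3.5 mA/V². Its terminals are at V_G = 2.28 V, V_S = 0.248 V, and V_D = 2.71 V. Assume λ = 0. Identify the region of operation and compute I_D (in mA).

V_GS = V_G − V_S = 2.28 − 0.248 = 2.03 V; V_DS = V_D − V_S = 2.71 − 0.248 = 2.46 V.
V_ov = V_GS − V_TN = 2.03 − 0.83 = 1.2 V.
Since V_DS = 2.46 V ≥ V_ov = 1.2 V, the device is in saturation.
I_D = ½ k_n V_ov² = 0.5 × 3.5 × 1.2² = 2.53 mA.

Saturation; I_D = 2.53 mA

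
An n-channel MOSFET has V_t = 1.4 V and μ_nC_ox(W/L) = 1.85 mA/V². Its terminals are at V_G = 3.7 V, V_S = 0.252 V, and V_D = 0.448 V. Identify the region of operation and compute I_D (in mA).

V_GS = V_G − V_S = 3.7 − 0.252 = 3.45 V; V_DS = V_D − V_S = 0.448 − 0.252 = 0.196 V.
V_ov = V_GS − V_t = 3.45 − 1.4 = 2.05 V.
Since V_DS = 0.196 V < V_ov = 2.05 V, the device is in the triode region.
I_D = k_n [V_ov · V_DS − ½ V_DS²] = 1.85 × [2.05 × 0.196 − 0.5 × 0.196²] = 0.707 mA.

Triode; I_D = 0.707 mA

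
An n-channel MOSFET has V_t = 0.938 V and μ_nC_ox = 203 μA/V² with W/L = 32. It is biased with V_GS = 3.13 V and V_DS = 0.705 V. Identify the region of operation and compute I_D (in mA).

k_n = μ_nC_ox · (W/L) = 6.496 mA/V².
V_ov = V_GS − V_t = 3.13 − 0.938 = 2.19 V.
Since V_DS = 0.705 V < V_ov = 2.19 V, the device is in the triode region.
I_D = k_n [V_ov · V_DS − ½ V_DS²] = 6.496 × [2.19 × 0.705 − 0.5 × 0.705²] = 8.42 mA.

Triode; I_D = 8.42 mA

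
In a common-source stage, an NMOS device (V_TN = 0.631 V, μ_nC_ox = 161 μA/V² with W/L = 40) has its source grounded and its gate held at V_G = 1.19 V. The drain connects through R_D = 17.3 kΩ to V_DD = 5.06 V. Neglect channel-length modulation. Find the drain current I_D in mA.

I_D = 0.287 mA

V_GS = V_G = 1.19 V, so V_ov = 1.19 − 0.631 = 0.559 V.
k_n = μ_nC_ox · (W/L) = 6.44 mA/V².
Assume saturation: I_D = ½ k_n V_ov² = 0.5 × 6.44 × 0.559² = 1.01 mA, giving V_DS = V_DD − I_D R_D = 5.06 − 1.01 × 17.3 = -12.3 V.
But -12.3 V < V_ov = 0.559 V, so the device is actually in triode.
In triode I_D = k_n[V_ov V_DS − ½ V_DS²] and I_D = (V_DD − V_DS)/R_D. Equating: 55.7 V_DS² − 63.28 V_DS + 5.06 = 0, giving V_DS = 0.0866 V (the root below V_ov).
I_D = (5.06 − 0.0866) / 17.3 = 0.287 mA.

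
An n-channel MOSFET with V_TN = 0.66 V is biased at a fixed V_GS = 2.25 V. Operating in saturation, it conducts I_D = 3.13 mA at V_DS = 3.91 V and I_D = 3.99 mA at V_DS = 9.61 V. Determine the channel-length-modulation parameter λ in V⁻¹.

λ = 0.0594 V⁻¹

With V_GS fixed, I_D ∝ (1 + λ V_DS) in saturation, so I_D2/I_D1 = (1 + λ V_DS2)/(1 + λ V_DS1).
3.99/3.13 = 1.275 = (1 + 9.61 λ)/(1 + 3.91 λ).
Solving: λ (I_D1 V_DS2 − I_D2 V_DS1) = I_D2 − I_D1, so λ = (3.99 − 3.13) / (3.13 × 9.61 − 3.99 × 3.91) = 0.86 / 14.5 = 0.0594 V⁻¹.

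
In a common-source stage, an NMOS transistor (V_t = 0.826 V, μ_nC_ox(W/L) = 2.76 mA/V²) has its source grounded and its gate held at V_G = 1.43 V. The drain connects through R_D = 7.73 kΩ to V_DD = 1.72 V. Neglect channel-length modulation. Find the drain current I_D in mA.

V_GS = V_G = 1.43 V, so V_ov = 1.43 − 0.826 = 0.604 V.
Assume saturation: I_D = ½ k_n V_ov² = 0.5 × 2.76 × 0.604² = 0.503 mA, giving V_DS = V_DD − I_D R_D = 1.72 − 0.503 × 7.73 = -2.17 V.
But -2.17 V < V_ov = 0.604 V, so the device is actually in triode.
In triode I_D = k_n[V_ov V_DS − ½ V_DS²] and I_D = (V_DD − V_DS)/R_D. Equating: 10.7 V_DS² − 13.89 V_DS + 1.72 = 0, giving V_DS = 0.139 V (the root below V_ov).
I_D = (1.72 − 0.139) / 7.73 = 0.205 mA.

I_D = 0.205 mA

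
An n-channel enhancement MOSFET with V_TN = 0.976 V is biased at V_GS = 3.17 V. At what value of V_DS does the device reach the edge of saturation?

V_DS,sat = 2.19 V

The boundary between triode and saturation is V_DS = V_GS − V_TN = V_ov.
V_ov = 3.17 − 0.976 = 2.19 V.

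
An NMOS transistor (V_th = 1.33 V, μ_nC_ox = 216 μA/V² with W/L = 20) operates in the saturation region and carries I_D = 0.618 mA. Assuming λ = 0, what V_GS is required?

k_n = μ_nC_ox · (W/L) = 4.32 mA/V².
In saturation I_D = ½ k_n (V_GS − V_th)², so V_GS − V_th = √(2 I_D / k_n) = √(2 × 0.618 / 4.32) = 0.535 V.
V_GS = 1.33 + 0.535 = 1.86 V.

V_GS = 1.86 V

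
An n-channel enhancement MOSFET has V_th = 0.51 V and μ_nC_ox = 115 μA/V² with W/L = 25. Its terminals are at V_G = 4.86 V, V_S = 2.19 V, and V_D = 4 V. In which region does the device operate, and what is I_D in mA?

Triode; I_D = 6.53 mA

V_GS = V_G − V_S = 4.86 − 2.19 = 2.67 V; V_DS = V_D − V_S = 4 − 2.19 = 1.81 V.
k_n = μ_nC_ox · (W/L) = 2.875 mA/V².
V_ov = V_GS − V_th = 2.67 − 0.51 = 2.16 V.
Since V_DS = 1.81 V < V_ov = 2.16 V, the device is in the triode region.
I_D = k_n [V_ov · V_DS − ½ V_DS²] = 2.875 × [2.16 × 1.81 − 0.5 × 1.81²] = 6.53 mA.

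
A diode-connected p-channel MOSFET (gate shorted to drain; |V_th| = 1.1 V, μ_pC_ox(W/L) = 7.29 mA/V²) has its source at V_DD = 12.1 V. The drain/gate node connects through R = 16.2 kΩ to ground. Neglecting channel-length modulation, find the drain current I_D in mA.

With gate tied to drain, V_SG = V_SD ≥ V_SG − |V_th|, so the device is in saturation.
KCL at the drain: ½ k_p (V_SG − |V_th|)² = (V_DD − V_SG)/R.
Let x = V_SG − 1.1. Then 59 x² + x − 11 = 0, giving x = 0.423 V (positive root), so V_SG = 1.52 V.
I_D = (V_DD − V_SG)/R = (12.1 − 1.52) / 16.2 = 0.653 mA.

I_D = 0.653 mA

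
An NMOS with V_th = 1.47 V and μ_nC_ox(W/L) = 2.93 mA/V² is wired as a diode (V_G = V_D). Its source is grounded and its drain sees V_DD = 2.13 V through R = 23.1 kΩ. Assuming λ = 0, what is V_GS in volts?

With gate tied to drain, V_GS = V_DS ≥ V_GS − V_th, so the device is in saturation.
KCL at the drain: ½ k_n (V_GS − V_th)² = (V_DD − V_GS)/R.
Let x = V_GS − 1.47. Then 33.8 x² + x − 0.66 = 0, giving x = 0.126 V (positive root), so V_GS = 1.6 V.
I_D = (V_DD − V_GS)/R = (2.13 − 1.6) / 23.1 = 0.0231 mA.

V_GS = 1.60 V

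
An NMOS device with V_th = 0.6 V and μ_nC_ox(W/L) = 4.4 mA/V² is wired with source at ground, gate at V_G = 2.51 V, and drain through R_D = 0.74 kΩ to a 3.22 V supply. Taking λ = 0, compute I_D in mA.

V_GS = V_G = 2.51 V, so V_ov = 2.51 − 0.6 = 1.91 V.
Assume saturation: I_D = ½ k_n V_ov² = 0.5 × 4.4 × 1.91² = 8.03 mA, giving V_DS = V_DD − I_D R_D = 3.22 − 8.03 × 0.74 = -2.72 V.
But -2.72 V < V_ov = 1.91 V, so the device is actually in triode.
In triode I_D = k_n[V_ov V_DS − ½ V_DS²] and I_D = (V_DD − V_DS)/R_D. Equating: 1.63 V_DS² − 7.219 V_DS + 3.22 = 0, giving V_DS = 0.503 V (the root below V_ov).
I_D = (3.22 − 0.503) / 0.74 = 3.67 mA.

I_D = 3.67 mA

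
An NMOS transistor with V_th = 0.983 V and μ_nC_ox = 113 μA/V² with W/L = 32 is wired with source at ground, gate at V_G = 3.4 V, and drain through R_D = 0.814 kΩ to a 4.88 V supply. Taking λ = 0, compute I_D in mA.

V_GS = V_G = 3.4 V, so V_ov = 3.4 − 0.983 = 2.42 V.
k_n = μ_nC_ox · (W/L) = 3.616 mA/V².
Assume saturation: I_D = ½ k_n V_ov² = 0.5 × 3.616 × 2.42² = 10.6 mA, giving V_DS = V_DD − I_D R_D = 4.88 − 10.6 × 0.814 = -3.72 V.
But -3.72 V < V_ov = 2.42 V, so the device is actually in triode.
In triode I_D = k_n[V_ov V_DS − ½ V_DS²] and I_D = (V_DD − V_DS)/R_D. Equating: 1.47 V_DS² − 8.114 V_DS + 4.88 = 0, giving V_DS = 0.687 V (the root below V_ov).
I_D = (4.88 − 0.687) / 0.814 = 5.15 mA.

I_D = 5.15 mA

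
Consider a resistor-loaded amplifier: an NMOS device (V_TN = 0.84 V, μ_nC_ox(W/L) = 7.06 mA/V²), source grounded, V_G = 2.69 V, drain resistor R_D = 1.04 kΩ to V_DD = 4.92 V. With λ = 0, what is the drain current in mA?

V_GS = V_G = 2.69 V, so V_ov = 2.69 − 0.84 = 1.85 V.
Assume saturation: I_D = ½ k_n V_ov² = 0.5 × 7.06 × 1.85² = 12.1 mA, giving V_DS = V_DD − I_D R_D = 4.92 − 12.1 × 1.04 = -7.64 V.
But -7.64 V < V_ov = 1.85 V, so the device is actually in triode.
In triode I_D = k_n[V_ov V_DS − ½ V_DS²] and I_D = (V_DD − V_DS)/R_D. Equating: 3.67 V_DS² − 14.58 V_DS + 4.92 = 0, giving V_DS = 0.372 V (the root below V_ov).
I_D = (4.92 − 0.372) / 1.04 = 4.37 mA.

I_D = 4.37 mA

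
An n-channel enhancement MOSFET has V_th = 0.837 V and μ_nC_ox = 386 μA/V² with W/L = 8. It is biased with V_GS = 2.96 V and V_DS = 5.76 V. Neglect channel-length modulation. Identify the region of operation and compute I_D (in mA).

k_n = μ_nC_ox · (W/L) = 3.088 mA/V².
V_ov = V_GS − V_th = 2.96 − 0.837 = 2.12 V.
Since V_DS = 5.76 V ≥ V_ov = 2.12 V, the device is in saturation.
I_D = ½ k_n V_ov² = 0.5 × 3.088 × 2.12² = 6.96 mA.

Saturation; I_D = 6.96 mA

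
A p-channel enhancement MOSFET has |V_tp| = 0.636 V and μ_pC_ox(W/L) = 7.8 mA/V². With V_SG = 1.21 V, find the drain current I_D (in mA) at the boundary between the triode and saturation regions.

At the boundary V_SD = V_ov = V_SG − |V_tp| = 1.21 − 0.636 = 0.574 V.
I_D = ½ k_p V_ov² = 0.5 × 7.8 × 0.574² = 1.28 mA.

I_D = 1.28 mA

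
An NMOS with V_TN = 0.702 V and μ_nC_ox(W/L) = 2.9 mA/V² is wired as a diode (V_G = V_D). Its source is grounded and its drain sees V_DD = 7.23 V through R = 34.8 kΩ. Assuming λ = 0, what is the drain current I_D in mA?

I_D = 0.178 mA

With gate tied to drain, V_GS = V_DS ≥ V_GS − V_TN, so the device is in saturation.
KCL at the drain: ½ k_n (V_GS − V_TN)² = (V_DD − V_GS)/R.
Let x = V_GS − 0.702. Then 50.5 x² + x − 6.528 = 0, giving x = 0.35 V (positive root), so V_GS = 1.05 V.
I_D = (V_DD − V_GS)/R = (7.23 − 1.05) / 34.8 = 0.178 mA.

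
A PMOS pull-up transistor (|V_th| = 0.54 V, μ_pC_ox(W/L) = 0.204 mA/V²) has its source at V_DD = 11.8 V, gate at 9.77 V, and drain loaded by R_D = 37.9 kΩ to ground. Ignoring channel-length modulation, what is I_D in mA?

V_SG = V_DD − V_G = 11.8 − 9.77 = 2.03 V, so V_ov = 2.03 − 0.54 = 1.49 V.
Assume saturation: I_D = ½ k_p V_ov² = 0.5 × 0.204 × 1.49² = 0.226 mA, giving V_SD = V_DD − I_D R_D = 11.8 − 0.226 × 37.9 = 3.22 V.
V_SD = 3.22 V ≥ V_ov = 1.49 V, confirming saturation.

I_D = 0.226 mA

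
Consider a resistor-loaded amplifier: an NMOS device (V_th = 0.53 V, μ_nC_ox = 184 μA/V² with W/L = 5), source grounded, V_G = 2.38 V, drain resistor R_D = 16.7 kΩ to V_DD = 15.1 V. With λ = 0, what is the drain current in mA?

I_D = 0.868 mA

V_GS = V_G = 2.38 V, so V_ov = 2.38 − 0.53 = 1.85 V.
k_n = μ_nC_ox · (W/L) = 0.92 mA/V².
Assume saturation: I_D = ½ k_n V_ov² = 0.5 × 0.92 × 1.85² = 1.57 mA, giving V_DS = V_DD − I_D R_D = 15.1 − 1.57 × 16.7 = -11.2 V.
But -11.2 V < V_ov = 1.85 V, so the device is actually in triode.
In triode I_D = k_n[V_ov V_DS − ½ V_DS²] and I_D = (V_DD − V_DS)/R_D. Equating: 7.68 V_DS² − 29.42 V_DS + 15.1 = 0, giving V_DS = 0.611 V (the root below V_ov).
I_D = (15.1 − 0.611) / 16.7 = 0.868 mA.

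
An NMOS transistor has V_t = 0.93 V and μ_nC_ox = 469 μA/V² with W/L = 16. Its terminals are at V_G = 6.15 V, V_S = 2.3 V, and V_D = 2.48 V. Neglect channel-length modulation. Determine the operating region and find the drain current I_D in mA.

V_GS = V_G − V_S = 6.15 − 2.3 = 3.85 V; V_DS = V_D − V_S = 2.48 − 2.3 = 0.18 V.
k_n = μ_nC_ox · (W/L) = 7.504 mA/V².
V_ov = V_GS − V_t = 3.85 − 0.93 = 2.92 V.
Since V_DS = 0.18 V < V_ov = 2.92 V, the device is in the triode region.
I_D = k_n [V_ov · V_DS − ½ V_DS²] = 7.504 × [2.92 × 0.18 − 0.5 × 0.18²] = 3.82 mA.

Triode; I_D = 3.82 mA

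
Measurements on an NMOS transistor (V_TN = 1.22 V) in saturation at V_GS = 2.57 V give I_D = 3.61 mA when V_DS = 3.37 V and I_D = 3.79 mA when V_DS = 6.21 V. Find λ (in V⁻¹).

λ = 0.0187 V⁻¹

With V_GS fixed, I_D ∝ (1 + λ V_DS) in saturation, so I_D2/I_D1 = (1 + λ V_DS2)/(1 + λ V_DS1).
3.79/3.61 = 1.05 = (1 + 6.21 λ)/(1 + 3.37 λ).
Solving: λ (I_D1 V_DS2 − I_D2 V_DS1) = I_D2 − I_D1, so λ = (3.79 − 3.61) / (3.61 × 6.21 − 3.79 × 3.37) = 0.18 / 9.65 = 0.0187 V⁻¹.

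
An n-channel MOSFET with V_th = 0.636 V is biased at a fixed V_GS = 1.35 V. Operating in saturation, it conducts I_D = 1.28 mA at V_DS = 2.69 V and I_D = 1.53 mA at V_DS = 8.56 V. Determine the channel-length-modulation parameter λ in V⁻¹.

With V_GS fixed, I_D ∝ (1 + λ V_DS) in saturation, so I_D2/I_D1 = (1 + λ V_DS2)/(1 + λ V_DS1).
1.53/1.28 = 1.195 = (1 + 8.56 λ)/(1 + 2.69 λ).
Solving: λ (I_D1 V_DS2 − I_D2 V_DS1) = I_D2 − I_D1, so λ = (1.53 − 1.28) / (1.28 × 8.56 − 1.53 × 2.69) = 0.25 / 6.84 = 0.0365 V⁻¹.

λ = 0.0365 V⁻¹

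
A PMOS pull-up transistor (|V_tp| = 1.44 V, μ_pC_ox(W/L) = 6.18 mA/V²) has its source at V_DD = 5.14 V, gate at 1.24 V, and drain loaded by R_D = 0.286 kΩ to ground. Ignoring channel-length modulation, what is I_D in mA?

V_SG = V_DD − V_G = 5.14 − 1.24 = 3.9 V, so V_ov = 3.9 − 1.44 = 2.46 V.
Assume saturation: I_D = ½ k_p V_ov² = 0.5 × 6.18 × 2.46² = 18.7 mA, giving V_SD = V_DD − I_D R_D = 5.14 − 18.7 × 0.286 = -0.208 V.
But -0.208 V < V_ov = 2.46 V, so the device is actually in triode.
In triode I_D = k_p[V_ov V_SD − ½ V_SD²] and I_D = (V_DD − V_SD)/R_D. Equating: 0.884 V_SD² − 5.348 V_SD + 5.14 = 0, giving V_SD = 1.2 V (the root below V_ov).
I_D = (5.14 − 1.2) / 0.286 = 13.8 mA.

I_D = 13.8 mA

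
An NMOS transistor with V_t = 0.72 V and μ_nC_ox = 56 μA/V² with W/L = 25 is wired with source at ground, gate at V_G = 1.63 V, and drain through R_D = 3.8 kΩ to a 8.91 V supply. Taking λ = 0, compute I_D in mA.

I_D = 0.580 mA

V_GS = V_G = 1.63 V, so V_ov = 1.63 − 0.72 = 0.91 V.
k_n = μ_nC_ox · (W/L) = 1.4 mA/V².
Assume saturation: I_D = ½ k_n V_ov² = 0.5 × 1.4 × 0.91² = 0.58 mA, giving V_DS = V_DD − I_D R_D = 8.91 − 0.58 × 3.8 = 6.71 V.
V_DS = 6.71 V ≥ V_ov = 0.91 V, confirming saturation.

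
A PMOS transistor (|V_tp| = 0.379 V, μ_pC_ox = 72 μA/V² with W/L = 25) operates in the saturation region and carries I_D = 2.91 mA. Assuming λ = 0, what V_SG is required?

V_SG = 2.18 V

k_p = μ_pC_ox · (W/L) = 1.8 mA/V².
In saturation I_D = ½ k_p (V_SG − |V_tp|)², so V_SG − |V_tp| = √(2 I_D / k_p) = √(2 × 2.91 / 1.8) = 1.8 V.
V_SG = 0.379 + 1.8 = 2.18 V.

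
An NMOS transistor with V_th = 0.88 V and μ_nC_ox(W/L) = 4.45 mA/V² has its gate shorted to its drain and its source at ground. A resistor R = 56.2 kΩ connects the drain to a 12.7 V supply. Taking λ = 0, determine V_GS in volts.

With gate tied to drain, V_GS = V_DS ≥ V_GS − V_th, so the device is in saturation.
KCL at the drain: ½ k_n (V_GS − V_th)² = (V_DD − V_GS)/R.
Let x = V_GS − 0.88. Then 125 x² + x − 11.82 = 0, giving x = 0.303 V (positive root), so V_GS = 1.18 V.
I_D = (V_DD − V_GS)/R = (12.7 − 1.18) / 56.2 = 0.205 mA.

V_GS = 1.18 V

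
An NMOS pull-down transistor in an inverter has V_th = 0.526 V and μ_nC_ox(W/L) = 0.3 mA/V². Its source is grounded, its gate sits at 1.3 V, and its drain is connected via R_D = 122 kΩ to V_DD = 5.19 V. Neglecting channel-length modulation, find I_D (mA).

V_GS = V_G = 1.3 V, so V_ov = 1.3 − 0.526 = 0.774 V.
Assume saturation: I_D = ½ k_n V_ov² = 0.5 × 0.3 × 0.774² = 0.0899 mA, giving V_DS = V_DD − I_D R_D = 5.19 − 0.0899 × 122 = -5.77 V.
But -5.77 V < V_ov = 0.774 V, so the device is actually in triode.
In triode I_D = k_n[V_ov V_DS − ½ V_DS²] and I_D = (V_DD − V_DS)/R_D. Equating: 18.3 V_DS² − 29.33 V_DS + 5.19 = 0, giving V_DS = 0.203 V (the root below V_ov).
I_D = (5.19 − 0.203) / 122 = 0.0409 mA.

I_D = 0.0409 mA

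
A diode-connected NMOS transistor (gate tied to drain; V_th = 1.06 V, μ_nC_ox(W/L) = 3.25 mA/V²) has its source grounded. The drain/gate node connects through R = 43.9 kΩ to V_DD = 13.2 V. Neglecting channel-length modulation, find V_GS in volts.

With gate tied to drain, V_GS = V_DS ≥ V_GS − V_th, so the device is in saturation.
KCL at the drain: ½ k_n (V_GS − V_th)² = (V_DD − V_GS)/R.
Let x = V_GS − 1.06. Then 71.3 x² + x − 12.14 = 0, giving x = 0.406 V (positive root), so V_GS = 1.47 V.
I_D = (V_DD − V_GS)/R = (13.2 − 1.47) / 43.9 = 0.267 mA.

V_GS = 1.47 V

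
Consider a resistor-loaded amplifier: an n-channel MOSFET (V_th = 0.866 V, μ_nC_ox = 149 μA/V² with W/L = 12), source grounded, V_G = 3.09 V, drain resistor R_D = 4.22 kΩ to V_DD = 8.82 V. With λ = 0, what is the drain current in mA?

I_D = 1.96 mA

V_GS = V_G = 3.09 V, so V_ov = 3.09 − 0.866 = 2.22 V.
k_n = μ_nC_ox · (W/L) = 1.788 mA/V².
Assume saturation: I_D = ½ k_n V_ov² = 0.5 × 1.788 × 2.22² = 4.42 mA, giving V_DS = V_DD − I_D R_D = 8.82 − 4.42 × 4.22 = -9.84 V.
But -9.84 V < V_ov = 2.22 V, so the device is actually in triode.
In triode I_D = k_n[V_ov V_DS − ½ V_DS²] and I_D = (V_DD − V_DS)/R_D. Equating: 3.77 V_DS² − 17.78 V_DS + 8.82 = 0, giving V_DS = 0.563 V (the root below V_ov).
I_D = (8.82 − 0.563) / 4.22 = 1.96 mA.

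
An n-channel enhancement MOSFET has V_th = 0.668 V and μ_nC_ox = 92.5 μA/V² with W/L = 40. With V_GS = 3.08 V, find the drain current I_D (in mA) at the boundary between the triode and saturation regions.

I_D = 10.8 mA

At the boundary V_DS = V_ov = V_GS − V_th = 3.08 − 0.668 = 2.41 V.
k_n = μ_nC_ox · (W/L) = 3.7 mA/V².
I_D = ½ k_n V_ov² = 0.5 × 3.7 × 2.41² = 10.8 mA.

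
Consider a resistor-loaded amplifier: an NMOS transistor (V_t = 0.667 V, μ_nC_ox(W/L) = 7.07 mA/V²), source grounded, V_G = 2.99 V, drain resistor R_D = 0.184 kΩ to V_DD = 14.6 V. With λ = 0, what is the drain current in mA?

I_D = 19.1 mA

V_GS = V_G = 2.99 V, so V_ov = 2.99 − 0.667 = 2.32 V.
Assume saturation: I_D = ½ k_n V_ov² = 0.5 × 7.07 × 2.32² = 19.1 mA, giving V_DS = V_DD − I_D R_D = 14.6 − 19.1 × 0.184 = 11.1 V.
V_DS = 11.1 V ≥ V_ov = 2.32 V, confirming saturation.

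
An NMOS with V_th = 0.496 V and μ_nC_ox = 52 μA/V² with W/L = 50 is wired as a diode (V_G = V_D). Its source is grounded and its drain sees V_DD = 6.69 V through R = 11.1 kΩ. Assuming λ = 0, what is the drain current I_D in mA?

I_D = 0.502 mA

With gate tied to drain, V_GS = V_DS ≥ V_GS − V_th, so the device is in saturation.
k_n = μ_nC_ox · (W/L) = 2.6 mA/V².
KCL at the drain: ½ k_n (V_GS − V_th)² = (V_DD − V_GS)/R.
Let x = V_GS − 0.496. Then 14.4 x² + x − 6.194 = 0, giving x = 0.621 V (positive root), so V_GS = 1.12 V.
I_D = (V_DD − V_GS)/R = (6.69 − 1.12) / 11.1 = 0.502 mA.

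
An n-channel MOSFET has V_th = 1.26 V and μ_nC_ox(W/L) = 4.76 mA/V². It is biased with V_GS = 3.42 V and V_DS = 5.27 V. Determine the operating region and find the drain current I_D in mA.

Saturation; I_D = 11.1 mA

V_ov = V_GS − V_th = 3.42 − 1.26 = 2.16 V.
Since V_DS = 5.27 V ≥ V_ov = 2.16 V, the device is in saturation.
I_D = ½ k_n V_ov² = 0.5 × 4.76 × 2.16² = 11.1 mA.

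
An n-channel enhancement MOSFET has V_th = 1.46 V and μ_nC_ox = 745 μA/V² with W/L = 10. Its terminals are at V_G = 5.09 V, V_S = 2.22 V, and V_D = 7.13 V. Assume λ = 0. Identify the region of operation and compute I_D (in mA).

V_GS = V_G − V_S = 5.09 − 2.22 = 2.87 V; V_DS = V_D − V_S = 7.13 − 2.22 = 4.91 V.
k_n = μ_nC_ox · (W/L) = 7.45 mA/V².
V_ov = V_GS − V_th = 2.87 − 1.46 = 1.41 V.
Since V_DS = 4.91 V ≥ V_ov = 1.41 V, the device is in saturation.
I_D = ½ k_n V_ov² = 0.5 × 7.45 × 1.41² = 7.41 mA.

Saturation; I_D = 7.41 mA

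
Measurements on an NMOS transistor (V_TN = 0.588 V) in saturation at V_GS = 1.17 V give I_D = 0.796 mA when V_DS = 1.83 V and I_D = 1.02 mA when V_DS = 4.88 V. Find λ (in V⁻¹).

λ = 0.111 V⁻¹

With V_GS fixed, I_D ∝ (1 + λ V_DS) in saturation, so I_D2/I_D1 = (1 + λ V_DS2)/(1 + λ V_DS1).
1.02/0.796 = 1.281 = (1 + 4.88 λ)/(1 + 1.83 λ).
Solving: λ (I_D1 V_DS2 − I_D2 V_DS1) = I_D2 − I_D1, so λ = (1.02 − 0.796) / (0.796 × 4.88 − 1.02 × 1.83) = 0.224 / 2.02 = 0.111 V⁻¹.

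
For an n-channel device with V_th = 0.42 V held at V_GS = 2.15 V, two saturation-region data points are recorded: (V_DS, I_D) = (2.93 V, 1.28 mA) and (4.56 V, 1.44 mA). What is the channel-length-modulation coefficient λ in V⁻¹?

With V_GS fixed, I_D ∝ (1 + λ V_DS) in saturation, so I_D2/I_D1 = (1 + λ V_DS2)/(1 + λ V_DS1).
1.44/1.28 = 1.125 = (1 + 4.56 λ)/(1 + 2.93 λ).
Solving: λ (I_D1 V_DS2 − I_D2 V_DS1) = I_D2 − I_D1, so λ = (1.44 − 1.28) / (1.28 × 4.56 − 1.44 × 2.93) = 0.16 / 1.62 = 0.0989 V⁻¹.

λ = 0.0989 V⁻¹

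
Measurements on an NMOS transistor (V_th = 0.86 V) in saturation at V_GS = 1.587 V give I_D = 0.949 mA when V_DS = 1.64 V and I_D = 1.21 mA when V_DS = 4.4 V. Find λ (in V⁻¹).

λ = 0.119 V⁻¹

With V_GS fixed, I_D ∝ (1 + λ V_DS) in saturation, so I_D2/I_D1 = (1 + λ V_DS2)/(1 + λ V_DS1).
1.21/0.949 = 1.275 = (1 + 4.4 λ)/(1 + 1.64 λ).
Solving: λ (I_D1 V_DS2 − I_D2 V_DS1) = I_D2 − I_D1, so λ = (1.21 − 0.949) / (0.949 × 4.4 − 1.21 × 1.64) = 0.261 / 2.19 = 0.119 V⁻¹.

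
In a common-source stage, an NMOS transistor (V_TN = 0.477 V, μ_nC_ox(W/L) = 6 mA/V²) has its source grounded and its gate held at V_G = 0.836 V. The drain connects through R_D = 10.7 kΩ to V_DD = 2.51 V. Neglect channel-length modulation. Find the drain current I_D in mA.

I_D = 0.223 mA

V_GS = V_G = 0.836 V, so V_ov = 0.836 − 0.477 = 0.359 V.
Assume saturation: I_D = ½ k_n V_ov² = 0.5 × 6 × 0.359² = 0.387 mA, giving V_DS = V_DD − I_D R_D = 2.51 − 0.387 × 10.7 = -1.63 V.
But -1.63 V < V_ov = 0.359 V, so the device is actually in triode.
In triode I_D = k_n[V_ov V_DS − ½ V_DS²] and I_D = (V_DD − V_DS)/R_D. Equating: 32.1 V_DS² − 24.05 V_DS + 2.51 = 0, giving V_DS = 0.125 V (the root below V_ov).
I_D = (2.51 − 0.125) / 10.7 = 0.223 mA.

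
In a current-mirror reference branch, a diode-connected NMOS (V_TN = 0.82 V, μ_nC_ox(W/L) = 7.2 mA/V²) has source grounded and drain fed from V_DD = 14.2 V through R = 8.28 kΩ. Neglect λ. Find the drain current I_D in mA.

I_D = 1.54 mA

With gate tied to drain, V_GS = V_DS ≥ V_GS − V_TN, so the device is in saturation.
KCL at the drain: ½ k_n (V_GS − V_TN)² = (V_DD − V_GS)/R.
Let x = V_GS − 0.82. Then 29.8 x² + x − 13.38 = 0, giving x = 0.653 V (positive root), so V_GS = 1.47 V.
I_D = (V_DD − V_GS)/R = (14.2 − 1.47) / 8.28 = 1.54 mA.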